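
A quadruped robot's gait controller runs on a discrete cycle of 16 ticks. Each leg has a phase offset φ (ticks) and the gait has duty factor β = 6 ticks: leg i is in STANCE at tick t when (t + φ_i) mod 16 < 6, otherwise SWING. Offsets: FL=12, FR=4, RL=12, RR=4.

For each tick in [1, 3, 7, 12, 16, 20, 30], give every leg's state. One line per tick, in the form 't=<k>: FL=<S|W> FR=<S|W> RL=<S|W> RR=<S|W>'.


t=1: FL=W FR=S RL=W RR=S
t=3: FL=W FR=W RL=W RR=W
t=7: FL=S FR=W RL=S RR=W
t=12: FL=W FR=S RL=W RR=S
t=16: FL=W FR=S RL=W RR=S
t=20: FL=S FR=W RL=S RR=W
t=30: FL=W FR=S RL=W RR=S

t=1: phase=(13,5,13,5) vs β=6 → FL=W FR=S RL=W RR=S
t=3: phase=(15,7,15,7) vs β=6 → FL=W FR=W RL=W RR=W
t=7: phase=(3,11,3,11) vs β=6 → FL=S FR=W RL=S RR=W
t=12: phase=(8,0,8,0) vs β=6 → FL=W FR=S RL=W RR=S
t=16: phase=(12,4,12,4) vs β=6 → FL=W FR=S RL=W RR=S
t=20: phase=(0,8,0,8) vs β=6 → FL=S FR=W RL=S RR=W
t=30: phase=(10,2,10,2) vs β=6 → FL=W FR=S RL=W RR=S


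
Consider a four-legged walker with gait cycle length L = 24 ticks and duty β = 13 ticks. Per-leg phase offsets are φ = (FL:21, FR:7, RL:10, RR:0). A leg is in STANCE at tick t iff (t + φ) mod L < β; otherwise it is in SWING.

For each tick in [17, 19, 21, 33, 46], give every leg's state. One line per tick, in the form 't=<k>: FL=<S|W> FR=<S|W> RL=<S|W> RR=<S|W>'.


t=17: phase=(14,0,3,17) vs β=13 → FL=W FR=S RL=S RR=W
t=19: phase=(16,2,5,19) vs β=13 → FL=W FR=S RL=S RR=W
t=21: phase=(18,4,7,21) vs β=13 → FL=W FR=S RL=S RR=W
t=33: phase=(6,16,19,9) vs β=13 → FL=S FR=W RL=W RR=S
t=46: phase=(19,5,8,22) vs β=13 → FL=W FR=S RL=S RR=W

t=17: FL=W FR=S RL=S RR=W
t=19: FL=W FR=S RL=S RR=W
t=21: FL=W FR=S RL=S RR=W
t=33: FL=S FR=W RL=W RR=S
t=46: FL=W FR=S RL=S RR=W


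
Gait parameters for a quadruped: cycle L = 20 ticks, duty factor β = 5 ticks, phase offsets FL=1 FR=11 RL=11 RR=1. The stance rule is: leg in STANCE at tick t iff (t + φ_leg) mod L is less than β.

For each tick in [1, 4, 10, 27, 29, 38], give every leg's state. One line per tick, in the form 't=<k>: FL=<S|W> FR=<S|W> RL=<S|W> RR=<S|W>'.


t=1: phase=(2,12,12,2) vs β=5 → FL=S FR=W RL=W RR=S
t=4: phase=(5,15,15,5) vs β=5 → FL=W FR=W RL=W RR=W
t=10: phase=(11,1,1,11) vs β=5 → FL=W FR=S RL=S RR=W
t=27: phase=(8,18,18,8) vs β=5 → FL=W FR=W RL=W RR=W
t=29: phase=(10,0,0,10) vs β=5 → FL=W FR=S RL=S RR=W
t=38: phase=(19,9,9,19) vs β=5 → FL=W FR=W RL=W RR=W

t=1: FL=S FR=W RL=W RR=S
t=4: FL=W FR=W RL=W RR=W
t=10: FL=W FR=S RL=S RR=W
t=27: FL=W FR=W RL=W RR=W
t=29: FL=W FR=S RL=S RR=W
t=38: FL=W FR=W RL=W RR=W


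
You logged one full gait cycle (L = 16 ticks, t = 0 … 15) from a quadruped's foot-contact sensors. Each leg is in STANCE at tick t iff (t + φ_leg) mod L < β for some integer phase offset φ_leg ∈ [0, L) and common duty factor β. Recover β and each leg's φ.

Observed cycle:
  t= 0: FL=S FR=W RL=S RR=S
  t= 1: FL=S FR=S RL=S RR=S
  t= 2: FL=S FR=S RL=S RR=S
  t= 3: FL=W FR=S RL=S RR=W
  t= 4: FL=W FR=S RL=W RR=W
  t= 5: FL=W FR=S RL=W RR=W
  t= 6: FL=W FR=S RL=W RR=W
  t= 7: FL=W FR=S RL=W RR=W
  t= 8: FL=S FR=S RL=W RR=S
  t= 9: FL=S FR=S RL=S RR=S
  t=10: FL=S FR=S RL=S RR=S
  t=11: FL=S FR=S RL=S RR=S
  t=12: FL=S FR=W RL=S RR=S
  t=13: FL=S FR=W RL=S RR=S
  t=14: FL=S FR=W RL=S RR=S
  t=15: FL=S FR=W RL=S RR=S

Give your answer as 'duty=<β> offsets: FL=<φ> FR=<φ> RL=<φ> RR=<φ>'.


duty=11 offsets: FL=8 FR=15 RL=7 RR=8

duty β = stance ticks per leg = 11
FL: stance ticks = 11; W→S at t=8 → φ=8
FR: stance ticks = 11; W→S at t=1 → φ=15
RL: stance ticks = 11; W→S at t=9 → φ=7
RR: stance ticks = 11; W→S at t=8 → φ=8


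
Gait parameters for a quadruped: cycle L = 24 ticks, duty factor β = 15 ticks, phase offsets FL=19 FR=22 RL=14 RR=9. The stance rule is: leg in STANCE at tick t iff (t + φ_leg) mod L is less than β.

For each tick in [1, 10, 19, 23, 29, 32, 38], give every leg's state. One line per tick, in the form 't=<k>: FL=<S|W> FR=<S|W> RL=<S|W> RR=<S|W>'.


t=1: FL=W FR=W RL=W RR=S
t=10: FL=S FR=S RL=S RR=W
t=19: FL=S FR=W RL=S RR=S
t=23: FL=W FR=W RL=S RR=S
t=29: FL=S FR=S RL=W RR=S
t=32: FL=S FR=S RL=W RR=W
t=38: FL=S FR=S RL=S RR=W

t=1: phase=(20,23,15,10) vs β=15 → FL=W FR=W RL=W RR=S
t=10: phase=(5,8,0,19) vs β=15 → FL=S FR=S RL=S RR=W
t=19: phase=(14,17,9,4) vs β=15 → FL=S FR=W RL=S RR=S
t=23: phase=(18,21,13,8) vs β=15 → FL=W FR=W RL=S RR=S
t=29: phase=(0,3,19,14) vs β=15 → FL=S FR=S RL=W RR=S
t=32: phase=(3,6,22,17) vs β=15 → FL=S FR=S RL=W RR=W
t=38: phase=(9,12,4,23) vs β=15 → FL=S FR=S RL=S RR=W


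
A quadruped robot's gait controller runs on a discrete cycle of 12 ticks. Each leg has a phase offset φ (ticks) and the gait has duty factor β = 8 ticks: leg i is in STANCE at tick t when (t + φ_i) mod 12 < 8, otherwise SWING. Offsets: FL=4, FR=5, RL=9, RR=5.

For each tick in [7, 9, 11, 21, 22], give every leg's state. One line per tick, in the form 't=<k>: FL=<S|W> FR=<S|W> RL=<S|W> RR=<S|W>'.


t=7: FL=W FR=S RL=S RR=S
t=9: FL=S FR=S RL=S RR=S
t=11: FL=S FR=S RL=W RR=S
t=21: FL=S FR=S RL=S RR=S
t=22: FL=S FR=S RL=S RR=S

t=7: phase=(11,0,4,0) vs β=8 → FL=W FR=S RL=S RR=S
t=9: phase=(1,2,6,2) vs β=8 → FL=S FR=S RL=S RR=S
t=11: phase=(3,4,8,4) vs β=8 → FL=S FR=S RL=W RR=S
t=21: phase=(1,2,6,2) vs β=8 → FL=S FR=S RL=S RR=S
t=22: phase=(2,3,7,3) vs β=8 → FL=S FR=S RL=S RR=S


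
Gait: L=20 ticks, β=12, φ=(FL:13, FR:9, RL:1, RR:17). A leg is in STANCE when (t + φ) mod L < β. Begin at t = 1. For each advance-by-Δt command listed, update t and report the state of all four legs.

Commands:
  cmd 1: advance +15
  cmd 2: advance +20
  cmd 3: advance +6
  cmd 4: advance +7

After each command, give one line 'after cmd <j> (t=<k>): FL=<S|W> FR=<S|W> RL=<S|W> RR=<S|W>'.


start t=1: FL=W FR=S RL=S RR=W
cmd 1: advance +15 → t=16, phase=(9,5,17,13) → FL=S FR=S RL=W RR=W
cmd 2: advance +20 → t=36, phase=(9,5,17,13) → FL=S FR=S RL=W RR=W
cmd 3: advance +6 → t=42, phase=(15,11,3,19) → FL=W FR=S RL=S RR=W
cmd 4: advance +7 → t=49, phase=(2,18,10,6) → FL=S FR=W RL=S RR=S

after cmd 1 (t=16): FL=S FR=S RL=W RR=W
after cmd 2 (t=36): FL=S FR=S RL=W RR=W
after cmd 3 (t=42): FL=W FR=S RL=S RR=W
after cmd 4 (t=49): FL=S FR=W RL=S RR=S


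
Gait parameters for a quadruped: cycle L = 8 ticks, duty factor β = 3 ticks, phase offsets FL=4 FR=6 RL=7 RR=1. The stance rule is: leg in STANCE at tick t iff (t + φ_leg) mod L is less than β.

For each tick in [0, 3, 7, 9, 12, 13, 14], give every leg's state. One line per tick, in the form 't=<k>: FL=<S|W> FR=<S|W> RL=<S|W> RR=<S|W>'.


t=0: phase=(4,6,7,1) vs β=3 → FL=W FR=W RL=W RR=S
t=3: phase=(7,1,2,4) vs β=3 → FL=W FR=S RL=S RR=W
t=7: phase=(3,5,6,0) vs β=3 → FL=W FR=W RL=W RR=S
t=9: phase=(5,7,0,2) vs β=3 → FL=W FR=W RL=S RR=S
t=12: phase=(0,2,3,5) vs β=3 → FL=S FR=S RL=W RR=W
t=13: phase=(1,3,4,6) vs β=3 → FL=S FR=W RL=W RR=W
t=14: phase=(2,4,5,7) vs β=3 → FL=S FR=W RL=W RR=W

t=0: FL=W FR=W RL=W RR=S
t=3: FL=W FR=S RL=S RR=W
t=7: FL=W FR=W RL=W RR=S
t=9: FL=W FR=W RL=S RR=S
t=12: FL=S FR=S RL=W RR=W
t=13: FL=S FR=W RL=W RR=W
t=14: FL=S FR=W RL=W RR=W


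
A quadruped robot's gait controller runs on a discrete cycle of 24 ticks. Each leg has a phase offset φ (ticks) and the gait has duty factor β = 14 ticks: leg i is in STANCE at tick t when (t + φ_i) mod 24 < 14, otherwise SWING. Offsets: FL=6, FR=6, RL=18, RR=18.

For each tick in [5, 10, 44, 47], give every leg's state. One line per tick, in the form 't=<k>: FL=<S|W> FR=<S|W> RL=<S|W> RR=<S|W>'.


t=5: phase=(11,11,23,23) vs β=14 → FL=S FR=S RL=W RR=W
t=10: phase=(16,16,4,4) vs β=14 → FL=W FR=W RL=S RR=S
t=44: phase=(2,2,14,14) vs β=14 → FL=S FR=S RL=W RR=W
t=47: phase=(5,5,17,17) vs β=14 → FL=S FR=S RL=W RR=W

t=5: FL=S FR=S RL=W RR=W
t=10: FL=W FR=W RL=S RR=S
t=44: FL=S FR=S RL=W RR=W
t=47: FL=S FR=S RL=W RR=W


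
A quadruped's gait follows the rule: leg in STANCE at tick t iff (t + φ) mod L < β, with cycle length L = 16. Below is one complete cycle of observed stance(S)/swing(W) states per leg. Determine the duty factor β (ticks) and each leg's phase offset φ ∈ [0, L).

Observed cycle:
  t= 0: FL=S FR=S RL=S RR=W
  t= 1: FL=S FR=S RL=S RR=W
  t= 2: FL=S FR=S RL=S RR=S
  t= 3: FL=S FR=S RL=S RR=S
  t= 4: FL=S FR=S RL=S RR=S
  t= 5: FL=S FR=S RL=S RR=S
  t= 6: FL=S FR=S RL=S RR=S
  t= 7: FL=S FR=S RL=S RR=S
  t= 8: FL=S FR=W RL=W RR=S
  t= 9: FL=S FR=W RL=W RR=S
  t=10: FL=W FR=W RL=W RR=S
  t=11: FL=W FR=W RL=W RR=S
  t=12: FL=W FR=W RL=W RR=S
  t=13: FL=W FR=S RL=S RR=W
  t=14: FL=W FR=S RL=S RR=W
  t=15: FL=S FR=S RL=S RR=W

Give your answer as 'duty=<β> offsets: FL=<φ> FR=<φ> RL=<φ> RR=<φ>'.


duty=11 offsets: FL=1 FR=3 RL=3 RR=14

duty β = stance ticks per leg = 11
FL: stance ticks = 11; W→S at t=15 → φ=1
FR: stance ticks = 11; W→S at t=13 → φ=3
RL: stance ticks = 11; W→S at t=13 → φ=3
RR: stance ticks = 11; W→S at t=2 → φ=14


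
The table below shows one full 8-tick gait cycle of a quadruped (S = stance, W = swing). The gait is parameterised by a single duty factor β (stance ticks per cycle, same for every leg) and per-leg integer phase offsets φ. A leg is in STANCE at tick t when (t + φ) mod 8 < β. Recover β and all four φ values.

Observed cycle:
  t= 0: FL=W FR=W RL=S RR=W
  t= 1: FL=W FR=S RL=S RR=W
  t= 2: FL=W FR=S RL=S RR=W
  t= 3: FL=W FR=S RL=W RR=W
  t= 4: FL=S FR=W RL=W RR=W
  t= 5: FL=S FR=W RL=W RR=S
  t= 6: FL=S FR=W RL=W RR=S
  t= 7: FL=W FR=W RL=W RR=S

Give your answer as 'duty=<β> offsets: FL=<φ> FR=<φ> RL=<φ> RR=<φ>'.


duty β = stance ticks per leg = 3
FL: stance ticks = 3; W→S at t=4 → φ=4
FR: stance ticks = 3; W→S at t=1 → φ=7
RL: stance ticks = 3; W→S at t=0 → φ=0
RR: stance ticks = 3; W→S at t=5 → φ=3

duty=3 offsets: FL=4 FR=7 RL=0 RR=3


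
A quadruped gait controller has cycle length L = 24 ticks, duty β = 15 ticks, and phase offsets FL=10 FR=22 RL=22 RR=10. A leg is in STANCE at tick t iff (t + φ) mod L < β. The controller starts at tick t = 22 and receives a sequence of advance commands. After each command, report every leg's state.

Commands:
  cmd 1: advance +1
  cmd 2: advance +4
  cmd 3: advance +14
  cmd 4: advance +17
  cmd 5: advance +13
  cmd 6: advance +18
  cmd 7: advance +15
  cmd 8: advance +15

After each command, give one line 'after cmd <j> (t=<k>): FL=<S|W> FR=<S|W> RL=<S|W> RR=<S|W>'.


after cmd 1 (t=23): FL=S FR=W RL=W RR=S
after cmd 2 (t=27): FL=S FR=S RL=S RR=S
after cmd 3 (t=41): FL=S FR=W RL=W RR=S
after cmd 4 (t=58): FL=W FR=S RL=S RR=W
after cmd 5 (t=71): FL=S FR=W RL=W RR=S
after cmd 6 (t=89): FL=S FR=W RL=W RR=S
after cmd 7 (t=104): FL=W FR=S RL=S RR=W
after cmd 8 (t=119): FL=S FR=W RL=W RR=S

start t=22: FL=S FR=W RL=W RR=S
cmd 1: advance +1 → t=23, phase=(9,21,21,9) → FL=S FR=W RL=W RR=S
cmd 2: advance +4 → t=27, phase=(13,1,1,13) → FL=S FR=S RL=S RR=S
cmd 3: advance +14 → t=41, phase=(3,15,15,3) → FL=S FR=W RL=W RR=S
cmd 4: advance +17 → t=58, phase=(20,8,8,20) → FL=W FR=S RL=S RR=W
cmd 5: advance +13 → t=71, phase=(9,21,21,9) → FL=S FR=W RL=W RR=S
cmd 6: advance +18 → t=89, phase=(3,15,15,3) → FL=S FR=W RL=W RR=S
cmd 7: advance +15 → t=104, phase=(18,6,6,18) → FL=W FR=S RL=S RR=W
cmd 8: advance +15 → t=119, phase=(9,21,21,9) → FL=S FR=W RL=W RR=S


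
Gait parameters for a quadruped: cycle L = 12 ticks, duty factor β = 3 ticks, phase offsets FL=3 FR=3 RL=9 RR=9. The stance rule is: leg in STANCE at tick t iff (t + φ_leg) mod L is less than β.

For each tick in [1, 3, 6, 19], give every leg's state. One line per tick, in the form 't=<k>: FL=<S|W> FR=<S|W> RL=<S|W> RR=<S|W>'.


t=1: phase=(4,4,10,10) vs β=3 → FL=W FR=W RL=W RR=W
t=3: phase=(6,6,0,0) vs β=3 → FL=W FR=W RL=S RR=S
t=6: phase=(9,9,3,3) vs β=3 → FL=W FR=W RL=W RR=W
t=19: phase=(10,10,4,4) vs β=3 → FL=W FR=W RL=W RR=W

t=1: FL=W FR=W RL=W RR=W
t=3: FL=W FR=W RL=S RR=S
t=6: FL=W FR=W RL=W RR=W
t=19: FL=W FR=W RL=W RR=W


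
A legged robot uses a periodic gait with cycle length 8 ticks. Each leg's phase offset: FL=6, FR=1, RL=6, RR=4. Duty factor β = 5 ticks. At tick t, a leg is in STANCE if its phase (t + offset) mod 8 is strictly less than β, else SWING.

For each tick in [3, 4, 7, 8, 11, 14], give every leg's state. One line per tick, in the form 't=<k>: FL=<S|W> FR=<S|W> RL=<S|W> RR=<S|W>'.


t=3: FL=S FR=S RL=S RR=W
t=4: FL=S FR=W RL=S RR=S
t=7: FL=W FR=S RL=W RR=S
t=8: FL=W FR=S RL=W RR=S
t=11: FL=S FR=S RL=S RR=W
t=14: FL=S FR=W RL=S RR=S

t=3: phase=(1,4,1,7) vs β=5 → FL=S FR=S RL=S RR=W
t=4: phase=(2,5,2,0) vs β=5 → FL=S FR=W RL=S RR=S
t=7: phase=(5,0,5,3) vs β=5 → FL=W FR=S RL=W RR=S
t=8: phase=(6,1,6,4) vs β=5 → FL=W FR=S RL=W RR=S
t=11: phase=(1,4,1,7) vs β=5 → FL=S FR=S RL=S RR=W
t=14: phase=(4,7,4,2) vs β=5 → FL=S FR=W RL=S RR=S


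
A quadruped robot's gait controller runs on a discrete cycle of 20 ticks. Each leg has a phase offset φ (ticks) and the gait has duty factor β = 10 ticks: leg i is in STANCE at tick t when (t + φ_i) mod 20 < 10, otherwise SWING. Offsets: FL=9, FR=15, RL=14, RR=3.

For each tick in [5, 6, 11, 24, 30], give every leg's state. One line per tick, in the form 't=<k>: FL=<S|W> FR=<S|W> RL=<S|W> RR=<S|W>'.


t=5: FL=W FR=S RL=W RR=S
t=6: FL=W FR=S RL=S RR=S
t=11: FL=S FR=S RL=S RR=W
t=24: FL=W FR=W RL=W RR=S
t=30: FL=W FR=S RL=S RR=W

t=5: phase=(14,0,19,8) vs β=10 → FL=W FR=S RL=W RR=S
t=6: phase=(15,1,0,9) vs β=10 → FL=W FR=S RL=S RR=S
t=11: phase=(0,6,5,14) vs β=10 → FL=S FR=S RL=S RR=W
t=24: phase=(13,19,18,7) vs β=10 → FL=W FR=W RL=W RR=S
t=30: phase=(19,5,4,13) vs β=10 → FL=W FR=S RL=S RR=W


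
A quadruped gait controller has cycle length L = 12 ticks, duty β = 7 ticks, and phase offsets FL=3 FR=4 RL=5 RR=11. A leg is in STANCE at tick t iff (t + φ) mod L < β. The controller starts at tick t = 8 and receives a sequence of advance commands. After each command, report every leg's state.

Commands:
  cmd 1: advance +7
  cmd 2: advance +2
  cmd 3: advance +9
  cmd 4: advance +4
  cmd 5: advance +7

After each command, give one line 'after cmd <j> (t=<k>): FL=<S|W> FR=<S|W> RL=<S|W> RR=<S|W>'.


after cmd 1 (t=15): FL=S FR=W RL=W RR=S
after cmd 2 (t=17): FL=W FR=W RL=W RR=S
after cmd 3 (t=26): FL=S FR=S RL=W RR=S
after cmd 4 (t=30): FL=W FR=W RL=W RR=S
after cmd 5 (t=37): FL=S FR=S RL=S RR=S

start t=8: FL=W FR=S RL=S RR=W
cmd 1: advance +7 → t=15, phase=(6,7,8,2) → FL=S FR=W RL=W RR=S
cmd 2: advance +2 → t=17, phase=(8,9,10,4) → FL=W FR=W RL=W RR=S
cmd 3: advance +9 → t=26, phase=(5,6,7,1) → FL=S FR=S RL=W RR=S
cmd 4: advance +4 → t=30, phase=(9,10,11,5) → FL=W FR=W RL=W RR=S
cmd 5: advance +7 → t=37, phase=(4,5,6,0) → FL=S FR=S RL=S RR=S


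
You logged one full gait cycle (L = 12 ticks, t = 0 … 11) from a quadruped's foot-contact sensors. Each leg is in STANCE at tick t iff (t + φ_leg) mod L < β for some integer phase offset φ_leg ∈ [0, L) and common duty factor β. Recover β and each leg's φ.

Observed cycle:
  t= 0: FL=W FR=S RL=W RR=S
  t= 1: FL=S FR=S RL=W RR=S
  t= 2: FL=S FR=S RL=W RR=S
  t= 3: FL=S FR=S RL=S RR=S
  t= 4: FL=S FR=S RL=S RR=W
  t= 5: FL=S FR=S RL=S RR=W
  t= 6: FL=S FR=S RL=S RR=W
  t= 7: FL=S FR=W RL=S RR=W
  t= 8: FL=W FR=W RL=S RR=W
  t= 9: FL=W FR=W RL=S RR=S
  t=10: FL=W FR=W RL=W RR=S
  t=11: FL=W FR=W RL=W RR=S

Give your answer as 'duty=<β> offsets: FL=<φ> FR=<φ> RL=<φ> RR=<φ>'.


duty=7 offsets: FL=11 FR=0 RL=9 RR=3

duty β = stance ticks per leg = 7
FL: stance ticks = 7; W→S at t=1 → φ=11
FR: stance ticks = 7; W→S at t=0 → φ=0
RL: stance ticks = 7; W→S at t=3 → φ=9
RR: stance ticks = 7; W→S at t=9 → φ=3


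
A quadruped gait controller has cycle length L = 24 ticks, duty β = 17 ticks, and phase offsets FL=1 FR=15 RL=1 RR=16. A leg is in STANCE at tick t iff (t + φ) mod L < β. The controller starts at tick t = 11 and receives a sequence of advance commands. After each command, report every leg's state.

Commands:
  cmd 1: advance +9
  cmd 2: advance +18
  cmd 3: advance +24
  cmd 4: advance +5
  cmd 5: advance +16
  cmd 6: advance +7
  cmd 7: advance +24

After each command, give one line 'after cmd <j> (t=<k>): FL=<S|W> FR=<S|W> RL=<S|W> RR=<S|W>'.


start t=11: FL=S FR=S RL=S RR=S
cmd 1: advance +9 → t=20, phase=(21,11,21,12) → FL=W FR=S RL=W RR=S
cmd 2: advance +18 → t=38, phase=(15,5,15,6) → FL=S FR=S RL=S RR=S
cmd 3: advance +24 → t=62, phase=(15,5,15,6) → FL=S FR=S RL=S RR=S
cmd 4: advance +5 → t=67, phase=(20,10,20,11) → FL=W FR=S RL=W RR=S
cmd 5: advance +16 → t=83, phase=(12,2,12,3) → FL=S FR=S RL=S RR=S
cmd 6: advance +7 → t=90, phase=(19,9,19,10) → FL=W FR=S RL=W RR=S
cmd 7: advance +24 → t=114, phase=(19,9,19,10) → FL=W FR=S RL=W RR=S

after cmd 1 (t=20): FL=W FR=S RL=W RR=S
after cmd 2 (t=38): FL=S FR=S RL=S RR=S
after cmd 3 (t=62): FL=S FR=S RL=S RR=S
after cmd 4 (t=67): FL=W FR=S RL=W RR=S
after cmd 5 (t=83): FL=S FR=S RL=S RR=S
after cmd 6 (t=90): FL=W FR=S RL=W RR=S
after cmd 7 (t=114): FL=W FR=S RL=W RR=S


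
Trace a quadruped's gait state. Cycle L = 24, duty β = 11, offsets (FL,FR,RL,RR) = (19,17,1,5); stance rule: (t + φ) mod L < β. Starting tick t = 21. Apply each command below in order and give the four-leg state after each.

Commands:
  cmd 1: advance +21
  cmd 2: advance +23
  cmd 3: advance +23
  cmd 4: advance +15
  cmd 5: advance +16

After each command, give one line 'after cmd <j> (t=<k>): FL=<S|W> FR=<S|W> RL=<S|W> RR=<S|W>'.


after cmd 1 (t=42): FL=W FR=W RL=W RR=W
after cmd 2 (t=65): FL=W FR=S RL=W RR=W
after cmd 3 (t=88): FL=W FR=S RL=W RR=W
after cmd 4 (t=103): FL=S FR=S RL=S RR=W
after cmd 5 (t=119): FL=W FR=W RL=S RR=S

start t=21: FL=W FR=W RL=W RR=S
cmd 1: advance +21 → t=42, phase=(13,11,19,23) → FL=W FR=W RL=W RR=W
cmd 2: advance +23 → t=65, phase=(12,10,18,22) → FL=W FR=S RL=W RR=W
cmd 3: advance +23 → t=88, phase=(11,9,17,21) → FL=W FR=S RL=W RR=W
cmd 4: advance +15 → t=103, phase=(2,0,8,12) → FL=S FR=S RL=S RR=W
cmd 5: advance +16 → t=119, phase=(18,16,0,4) → FL=W FR=W RL=S RR=S


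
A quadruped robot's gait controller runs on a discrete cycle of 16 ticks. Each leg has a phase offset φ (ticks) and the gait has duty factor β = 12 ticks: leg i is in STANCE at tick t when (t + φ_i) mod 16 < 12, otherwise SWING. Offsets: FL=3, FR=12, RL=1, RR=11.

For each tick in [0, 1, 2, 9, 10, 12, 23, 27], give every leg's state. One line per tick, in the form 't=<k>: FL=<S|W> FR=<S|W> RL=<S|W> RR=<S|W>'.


t=0: phase=(3,12,1,11) vs β=12 → FL=S FR=W RL=S RR=S
t=1: phase=(4,13,2,12) vs β=12 → FL=S FR=W RL=S RR=W
t=2: phase=(5,14,3,13) vs β=12 → FL=S FR=W RL=S RR=W
t=9: phase=(12,5,10,4) vs β=12 → FL=W FR=S RL=S RR=S
t=10: phase=(13,6,11,5) vs β=12 → FL=W FR=S RL=S RR=S
t=12: phase=(15,8,13,7) vs β=12 → FL=W FR=S RL=W RR=S
t=23: phase=(10,3,8,2) vs β=12 → FL=S FR=S RL=S RR=S
t=27: phase=(14,7,12,6) vs β=12 → FL=W FR=S RL=W RR=S

t=0: FL=S FR=W RL=S RR=S
t=1: FL=S FR=W RL=S RR=W
t=2: FL=S FR=W RL=S RR=W
t=9: FL=W FR=S RL=S RR=S
t=10: FL=W FR=S RL=S RR=S
t=12: FL=W FR=S RL=W RR=S
t=23: FL=S FR=S RL=S RR=S
t=27: FL=W FR=S RL=W RR=S


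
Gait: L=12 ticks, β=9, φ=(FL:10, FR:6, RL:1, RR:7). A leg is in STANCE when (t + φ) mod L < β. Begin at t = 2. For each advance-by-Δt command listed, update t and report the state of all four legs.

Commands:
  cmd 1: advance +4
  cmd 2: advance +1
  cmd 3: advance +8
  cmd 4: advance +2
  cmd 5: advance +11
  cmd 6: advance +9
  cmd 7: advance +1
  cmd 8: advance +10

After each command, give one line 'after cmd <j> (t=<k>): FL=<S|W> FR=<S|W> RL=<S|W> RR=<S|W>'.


start t=2: FL=S FR=S RL=S RR=W
cmd 1: advance +4 → t=6, phase=(4,0,7,1) → FL=S FR=S RL=S RR=S
cmd 2: advance +1 → t=7, phase=(5,1,8,2) → FL=S FR=S RL=S RR=S
cmd 3: advance +8 → t=15, phase=(1,9,4,10) → FL=S FR=W RL=S RR=W
cmd 4: advance +2 → t=17, phase=(3,11,6,0) → FL=S FR=W RL=S RR=S
cmd 5: advance +11 → t=28, phase=(2,10,5,11) → FL=S FR=W RL=S RR=W
cmd 6: advance +9 → t=37, phase=(11,7,2,8) → FL=W FR=S RL=S RR=S
cmd 7: advance +1 → t=38, phase=(0,8,3,9) → FL=S FR=S RL=S RR=W
cmd 8: advance +10 → t=48, phase=(10,6,1,7) → FL=W FR=S RL=S RR=S

after cmd 1 (t=6): FL=S FR=S RL=S RR=S
after cmd 2 (t=7): FL=S FR=S RL=S RR=S
after cmd 3 (t=15): FL=S FR=W RL=S RR=W
after cmd 4 (t=17): FL=S FR=W RL=S RR=S
after cmd 5 (t=28): FL=S FR=W RL=S RR=W
after cmd 6 (t=37): FL=W FR=S RL=S RR=S
after cmd 7 (t=38): FL=S FR=S RL=S RR=W
after cmd 8 (t=48): FL=W FR=S RL=S RR=S


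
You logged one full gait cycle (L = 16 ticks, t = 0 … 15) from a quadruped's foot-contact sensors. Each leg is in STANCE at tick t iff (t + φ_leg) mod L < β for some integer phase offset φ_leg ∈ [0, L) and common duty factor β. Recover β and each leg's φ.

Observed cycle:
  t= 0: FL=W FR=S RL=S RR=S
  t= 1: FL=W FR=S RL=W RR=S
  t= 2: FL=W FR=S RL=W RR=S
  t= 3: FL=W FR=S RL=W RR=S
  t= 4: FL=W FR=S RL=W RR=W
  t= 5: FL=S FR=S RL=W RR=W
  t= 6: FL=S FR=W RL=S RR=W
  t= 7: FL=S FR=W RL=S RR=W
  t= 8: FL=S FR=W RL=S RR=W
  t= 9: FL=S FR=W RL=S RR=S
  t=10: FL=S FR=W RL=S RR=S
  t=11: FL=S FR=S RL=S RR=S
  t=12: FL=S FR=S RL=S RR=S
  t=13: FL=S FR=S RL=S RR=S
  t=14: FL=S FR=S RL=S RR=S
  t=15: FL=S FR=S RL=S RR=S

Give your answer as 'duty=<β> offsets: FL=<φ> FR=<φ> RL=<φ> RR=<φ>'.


duty=11 offsets: FL=11 FR=5 RL=10 RR=7

duty β = stance ticks per leg = 11
FL: stance ticks = 11; W→S at t=5 → φ=11
FR: stance ticks = 11; W→S at t=11 → φ=5
RL: stance ticks = 11; W→S at t=6 → φ=10
RR: stance ticks = 11; W→S at t=9 → φ=7


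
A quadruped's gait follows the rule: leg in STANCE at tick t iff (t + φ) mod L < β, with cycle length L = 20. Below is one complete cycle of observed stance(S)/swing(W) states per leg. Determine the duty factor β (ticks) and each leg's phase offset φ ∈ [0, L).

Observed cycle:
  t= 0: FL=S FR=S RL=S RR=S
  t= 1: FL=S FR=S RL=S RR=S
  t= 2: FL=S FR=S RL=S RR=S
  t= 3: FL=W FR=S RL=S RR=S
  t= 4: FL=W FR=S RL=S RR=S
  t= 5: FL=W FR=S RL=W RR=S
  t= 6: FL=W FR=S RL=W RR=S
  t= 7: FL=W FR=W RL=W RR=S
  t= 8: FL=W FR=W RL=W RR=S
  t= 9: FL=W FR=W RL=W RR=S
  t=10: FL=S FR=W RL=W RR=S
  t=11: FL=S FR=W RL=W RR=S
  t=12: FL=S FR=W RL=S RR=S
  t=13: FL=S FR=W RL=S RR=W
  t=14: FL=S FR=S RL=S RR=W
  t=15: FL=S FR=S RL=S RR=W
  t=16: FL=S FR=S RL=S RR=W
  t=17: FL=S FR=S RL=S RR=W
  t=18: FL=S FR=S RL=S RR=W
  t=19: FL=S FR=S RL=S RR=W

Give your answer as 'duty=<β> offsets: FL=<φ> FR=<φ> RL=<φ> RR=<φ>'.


duty=13 offsets: FL=10 FR=6 RL=8 RR=0

duty β = stance ticks per leg = 13
FL: stance ticks = 13; W→S at t=10 → φ=10
FR: stance ticks = 13; W→S at t=14 → φ=6
RL: stance ticks = 13; W→S at t=12 → φ=8
RR: stance ticks = 13; W→S at t=0 → φ=0


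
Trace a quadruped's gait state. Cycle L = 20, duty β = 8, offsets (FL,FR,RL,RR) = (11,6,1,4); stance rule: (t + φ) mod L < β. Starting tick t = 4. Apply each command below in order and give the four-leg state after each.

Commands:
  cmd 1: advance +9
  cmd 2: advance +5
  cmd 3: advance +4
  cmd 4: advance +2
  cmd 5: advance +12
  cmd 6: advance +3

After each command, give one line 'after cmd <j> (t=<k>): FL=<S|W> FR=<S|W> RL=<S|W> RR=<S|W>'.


after cmd 1 (t=13): FL=S FR=W RL=W RR=W
after cmd 2 (t=18): FL=W FR=S RL=W RR=S
after cmd 3 (t=22): FL=W FR=W RL=S RR=S
after cmd 4 (t=24): FL=W FR=W RL=S RR=W
after cmd 5 (t=36): FL=S FR=S RL=W RR=S
after cmd 6 (t=39): FL=W FR=S RL=S RR=S

start t=4: FL=W FR=W RL=S RR=W
cmd 1: advance +9 → t=13, phase=(4,19,14,17) → FL=S FR=W RL=W RR=W
cmd 2: advance +5 → t=18, phase=(9,4,19,2) → FL=W FR=S RL=W RR=S
cmd 3: advance +4 → t=22, phase=(13,8,3,6) → FL=W FR=W RL=S RR=S
cmd 4: advance +2 → t=24, phase=(15,10,5,8) → FL=W FR=W RL=S RR=W
cmd 5: advance +12 → t=36, phase=(7,2,17,0) → FL=S FR=S RL=W RR=S
cmd 6: advance +3 → t=39, phase=(10,5,0,3) → FL=W FR=S RL=S RR=S


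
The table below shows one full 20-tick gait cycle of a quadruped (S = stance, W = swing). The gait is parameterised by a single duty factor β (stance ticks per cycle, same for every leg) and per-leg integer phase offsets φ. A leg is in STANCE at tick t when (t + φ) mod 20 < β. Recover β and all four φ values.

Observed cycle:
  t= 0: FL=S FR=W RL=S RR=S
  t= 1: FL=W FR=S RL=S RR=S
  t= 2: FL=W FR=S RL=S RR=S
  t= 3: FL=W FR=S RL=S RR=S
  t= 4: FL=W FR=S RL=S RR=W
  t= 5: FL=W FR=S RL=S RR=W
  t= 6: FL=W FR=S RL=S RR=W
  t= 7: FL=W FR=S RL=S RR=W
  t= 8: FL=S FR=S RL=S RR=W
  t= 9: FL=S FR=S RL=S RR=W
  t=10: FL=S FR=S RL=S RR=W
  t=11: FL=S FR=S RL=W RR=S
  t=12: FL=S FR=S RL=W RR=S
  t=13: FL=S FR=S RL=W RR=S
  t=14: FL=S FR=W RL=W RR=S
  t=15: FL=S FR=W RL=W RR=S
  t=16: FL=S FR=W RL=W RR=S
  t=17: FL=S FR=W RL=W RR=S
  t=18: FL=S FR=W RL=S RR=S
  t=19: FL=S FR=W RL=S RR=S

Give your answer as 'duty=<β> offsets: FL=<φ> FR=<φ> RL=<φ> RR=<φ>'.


duty β = stance ticks per leg = 13
FL: stance ticks = 13; W→S at t=8 → φ=12
FR: stance ticks = 13; W→S at t=1 → φ=19
RL: stance ticks = 13; W→S at t=18 → φ=2
RR: stance ticks = 13; W→S at t=11 → φ=9

duty=13 offsets: FL=12 FR=19 RL=2 RR=9


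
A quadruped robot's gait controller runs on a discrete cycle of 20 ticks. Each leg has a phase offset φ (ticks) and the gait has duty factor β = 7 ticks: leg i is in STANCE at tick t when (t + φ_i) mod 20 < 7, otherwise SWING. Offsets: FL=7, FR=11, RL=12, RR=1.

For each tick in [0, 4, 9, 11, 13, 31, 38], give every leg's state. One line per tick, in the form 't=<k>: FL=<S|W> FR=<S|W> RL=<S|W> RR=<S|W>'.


t=0: FL=W FR=W RL=W RR=S
t=4: FL=W FR=W RL=W RR=S
t=9: FL=W FR=S RL=S RR=W
t=11: FL=W FR=S RL=S RR=W
t=13: FL=S FR=S RL=S RR=W
t=31: FL=W FR=S RL=S RR=W
t=38: FL=S FR=W RL=W RR=W

t=0: phase=(7,11,12,1) vs β=7 → FL=W FR=W RL=W RR=S
t=4: phase=(11,15,16,5) vs β=7 → FL=W FR=W RL=W RR=S
t=9: phase=(16,0,1,10) vs β=7 → FL=W FR=S RL=S RR=W
t=11: phase=(18,2,3,12) vs β=7 → FL=W FR=S RL=S RR=W
t=13: phase=(0,4,5,14) vs β=7 → FL=S FR=S RL=S RR=W
t=31: phase=(18,2,3,12) vs β=7 → FL=W FR=S RL=S RR=W
t=38: phase=(5,9,10,19) vs β=7 → FL=S FR=W RL=W RR=W


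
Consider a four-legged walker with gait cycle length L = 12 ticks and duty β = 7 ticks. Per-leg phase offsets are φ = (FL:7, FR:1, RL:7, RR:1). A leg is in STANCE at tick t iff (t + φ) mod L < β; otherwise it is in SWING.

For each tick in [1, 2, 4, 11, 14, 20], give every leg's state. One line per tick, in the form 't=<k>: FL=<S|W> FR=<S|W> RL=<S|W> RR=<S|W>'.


t=1: FL=W FR=S RL=W RR=S
t=2: FL=W FR=S RL=W RR=S
t=4: FL=W FR=S RL=W RR=S
t=11: FL=S FR=S RL=S RR=S
t=14: FL=W FR=S RL=W RR=S
t=20: FL=S FR=W RL=S RR=W

t=1: phase=(8,2,8,2) vs β=7 → FL=W FR=S RL=W RR=S
t=2: phase=(9,3,9,3) vs β=7 → FL=W FR=S RL=W RR=S
t=4: phase=(11,5,11,5) vs β=7 → FL=W FR=S RL=W RR=S
t=11: phase=(6,0,6,0) vs β=7 → FL=S FR=S RL=S RR=S
t=14: phase=(9,3,9,3) vs β=7 → FL=W FR=S RL=W RR=S
t=20: phase=(3,9,3,9) vs β=7 → FL=S FR=W RL=S RR=W


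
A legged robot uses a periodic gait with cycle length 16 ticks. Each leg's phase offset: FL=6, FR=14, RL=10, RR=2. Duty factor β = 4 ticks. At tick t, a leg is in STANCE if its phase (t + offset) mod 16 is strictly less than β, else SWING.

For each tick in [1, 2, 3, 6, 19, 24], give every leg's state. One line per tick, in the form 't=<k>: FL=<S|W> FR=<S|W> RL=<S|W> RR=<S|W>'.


t=1: FL=W FR=W RL=W RR=S
t=2: FL=W FR=S RL=W RR=W
t=3: FL=W FR=S RL=W RR=W
t=6: FL=W FR=W RL=S RR=W
t=19: FL=W FR=S RL=W RR=W
t=24: FL=W FR=W RL=S RR=W

t=1: phase=(7,15,11,3) vs β=4 → FL=W FR=W RL=W RR=S
t=2: phase=(8,0,12,4) vs β=4 → FL=W FR=S RL=W RR=W
t=3: phase=(9,1,13,5) vs β=4 → FL=W FR=S RL=W RR=W
t=6: phase=(12,4,0,8) vs β=4 → FL=W FR=W RL=S RR=W
t=19: phase=(9,1,13,5) vs β=4 → FL=W FR=S RL=W RR=W
t=24: phase=(14,6,2,10) vs β=4 → FL=W FR=W RL=S RR=W


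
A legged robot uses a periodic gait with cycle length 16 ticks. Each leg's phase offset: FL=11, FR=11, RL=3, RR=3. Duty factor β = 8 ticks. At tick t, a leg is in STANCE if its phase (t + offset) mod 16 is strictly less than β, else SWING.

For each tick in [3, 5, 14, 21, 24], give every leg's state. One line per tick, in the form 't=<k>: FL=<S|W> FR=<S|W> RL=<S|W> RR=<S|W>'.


t=3: FL=W FR=W RL=S RR=S
t=5: FL=S FR=S RL=W RR=W
t=14: FL=W FR=W RL=S RR=S
t=21: FL=S FR=S RL=W RR=W
t=24: FL=S FR=S RL=W RR=W

t=3: phase=(14,14,6,6) vs β=8 → FL=W FR=W RL=S RR=S
t=5: phase=(0,0,8,8) vs β=8 → FL=S FR=S RL=W RR=W
t=14: phase=(9,9,1,1) vs β=8 → FL=W FR=W RL=S RR=S
t=21: phase=(0,0,8,8) vs β=8 → FL=S FR=S RL=W RR=W
t=24: phase=(3,3,11,11) vs β=8 → FL=S FR=S RL=W RR=W


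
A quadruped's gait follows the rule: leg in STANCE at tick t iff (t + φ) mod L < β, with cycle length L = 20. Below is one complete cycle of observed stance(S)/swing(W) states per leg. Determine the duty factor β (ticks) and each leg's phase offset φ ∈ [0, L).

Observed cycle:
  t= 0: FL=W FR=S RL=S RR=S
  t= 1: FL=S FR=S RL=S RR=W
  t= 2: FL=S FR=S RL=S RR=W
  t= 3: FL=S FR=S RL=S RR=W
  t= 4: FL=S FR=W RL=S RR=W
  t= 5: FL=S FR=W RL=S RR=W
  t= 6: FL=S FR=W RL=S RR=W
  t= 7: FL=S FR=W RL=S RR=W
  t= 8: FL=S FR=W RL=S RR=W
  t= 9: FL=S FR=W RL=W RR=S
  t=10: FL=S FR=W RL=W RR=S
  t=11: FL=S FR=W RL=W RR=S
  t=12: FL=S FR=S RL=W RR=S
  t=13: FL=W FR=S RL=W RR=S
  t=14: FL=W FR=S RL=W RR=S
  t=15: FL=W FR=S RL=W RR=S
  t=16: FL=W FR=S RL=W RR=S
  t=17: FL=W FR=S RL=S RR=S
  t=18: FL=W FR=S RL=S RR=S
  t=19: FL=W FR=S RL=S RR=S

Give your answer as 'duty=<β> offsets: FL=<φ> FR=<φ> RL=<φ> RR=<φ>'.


duty=12 offsets: FL=19 FR=8 RL=3 RR=11

duty β = stance ticks per leg = 12
FL: stance ticks = 12; W→S at t=1 → φ=19
FR: stance ticks = 12; W→S at t=12 → φ=8
RL: stance ticks = 12; W→S at t=17 → φ=3
RR: stance ticks = 12; W→S at t=9 → φ=11


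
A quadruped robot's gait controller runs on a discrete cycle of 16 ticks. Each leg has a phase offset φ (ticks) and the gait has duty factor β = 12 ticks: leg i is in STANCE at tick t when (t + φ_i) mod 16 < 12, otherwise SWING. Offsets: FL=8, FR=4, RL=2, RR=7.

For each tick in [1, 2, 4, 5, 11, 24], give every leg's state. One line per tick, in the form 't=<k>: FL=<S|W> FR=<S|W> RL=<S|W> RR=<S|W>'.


t=1: FL=S FR=S RL=S RR=S
t=2: FL=S FR=S RL=S RR=S
t=4: FL=W FR=S RL=S RR=S
t=5: FL=W FR=S RL=S RR=W
t=11: FL=S FR=W RL=W RR=S
t=24: FL=S FR=W RL=S RR=W

t=1: phase=(9,5,3,8) vs β=12 → FL=S FR=S RL=S RR=S
t=2: phase=(10,6,4,9) vs β=12 → FL=S FR=S RL=S RR=S
t=4: phase=(12,8,6,11) vs β=12 → FL=W FR=S RL=S RR=S
t=5: phase=(13,9,7,12) vs β=12 → FL=W FR=S RL=S RR=W
t=11: phase=(3,15,13,2) vs β=12 → FL=S FR=W RL=W RR=S
t=24: phase=(0,12,10,15) vs β=12 → FL=S FR=W RL=S RR=W


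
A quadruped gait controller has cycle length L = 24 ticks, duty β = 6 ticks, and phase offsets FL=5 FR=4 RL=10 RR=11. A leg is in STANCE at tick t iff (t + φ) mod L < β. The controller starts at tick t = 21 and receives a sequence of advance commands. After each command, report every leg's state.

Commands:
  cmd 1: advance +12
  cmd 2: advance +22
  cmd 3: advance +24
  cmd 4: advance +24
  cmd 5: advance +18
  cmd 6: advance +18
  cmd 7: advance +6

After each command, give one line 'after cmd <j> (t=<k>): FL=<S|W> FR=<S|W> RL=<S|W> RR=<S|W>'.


start t=21: FL=S FR=S RL=W RR=W
cmd 1: advance +12 → t=33, phase=(14,13,19,20) → FL=W FR=W RL=W RR=W
cmd 2: advance +22 → t=55, phase=(12,11,17,18) → FL=W FR=W RL=W RR=W
cmd 3: advance +24 → t=79, phase=(12,11,17,18) → FL=W FR=W RL=W RR=W
cmd 4: advance +24 → t=103, phase=(12,11,17,18) → FL=W FR=W RL=W RR=W
cmd 5: advance +18 → t=121, phase=(6,5,11,12) → FL=W FR=S RL=W RR=W
cmd 6: advance +18 → t=139, phase=(0,23,5,6) → FL=S FR=W RL=S RR=W
cmd 7: advance +6 → t=145, phase=(6,5,11,12) → FL=W FR=S RL=W RR=W

after cmd 1 (t=33): FL=W FR=W RL=W RR=W
after cmd 2 (t=55): FL=W FR=W RL=W RR=W
after cmd 3 (t=79): FL=W FR=W RL=W RR=W
after cmd 4 (t=103): FL=W FR=W RL=W RR=W
after cmd 5 (t=121): FL=W FR=S RL=W RR=W
after cmd 6 (t=139): FL=S FR=W RL=S RR=W
after cmd 7 (t=145): FL=W FR=S RL=W RR=W


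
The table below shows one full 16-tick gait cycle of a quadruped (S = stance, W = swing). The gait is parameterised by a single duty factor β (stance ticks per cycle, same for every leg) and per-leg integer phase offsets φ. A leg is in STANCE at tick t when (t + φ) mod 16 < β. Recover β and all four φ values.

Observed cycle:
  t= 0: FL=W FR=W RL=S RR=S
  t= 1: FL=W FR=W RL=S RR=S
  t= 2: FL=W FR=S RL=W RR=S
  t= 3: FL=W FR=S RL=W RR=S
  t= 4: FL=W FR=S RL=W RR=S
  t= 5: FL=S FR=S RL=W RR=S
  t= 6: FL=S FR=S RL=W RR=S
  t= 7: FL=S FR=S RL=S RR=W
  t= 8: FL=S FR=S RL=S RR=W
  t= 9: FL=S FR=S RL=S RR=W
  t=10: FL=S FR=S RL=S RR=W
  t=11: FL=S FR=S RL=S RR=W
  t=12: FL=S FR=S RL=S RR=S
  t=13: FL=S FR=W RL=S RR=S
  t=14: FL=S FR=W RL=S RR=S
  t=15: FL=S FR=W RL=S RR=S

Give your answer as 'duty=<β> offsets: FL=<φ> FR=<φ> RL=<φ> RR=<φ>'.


duty=11 offsets: FL=11 FR=14 RL=9 RR=4

duty β = stance ticks per leg = 11
FL: stance ticks = 11; W→S at t=5 → φ=11
FR: stance ticks = 11; W→S at t=2 → φ=14
RL: stance ticks = 11; W→S at t=7 → φ=9
RR: stance ticks = 11; W→S at t=12 → φ=4


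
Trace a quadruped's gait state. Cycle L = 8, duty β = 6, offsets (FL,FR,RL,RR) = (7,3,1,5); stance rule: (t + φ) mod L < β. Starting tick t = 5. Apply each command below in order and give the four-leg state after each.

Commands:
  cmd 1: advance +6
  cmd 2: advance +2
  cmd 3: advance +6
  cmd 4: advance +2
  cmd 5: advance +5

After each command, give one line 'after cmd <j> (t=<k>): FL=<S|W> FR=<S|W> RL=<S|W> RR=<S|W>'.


start t=5: FL=S FR=S RL=W RR=S
cmd 1: advance +6 → t=11, phase=(2,6,4,0) → FL=S FR=W RL=S RR=S
cmd 2: advance +2 → t=13, phase=(4,0,6,2) → FL=S FR=S RL=W RR=S
cmd 3: advance +6 → t=19, phase=(2,6,4,0) → FL=S FR=W RL=S RR=S
cmd 4: advance +2 → t=21, phase=(4,0,6,2) → FL=S FR=S RL=W RR=S
cmd 5: advance +5 → t=26, phase=(1,5,3,7) → FL=S FR=S RL=S RR=W

after cmd 1 (t=11): FL=S FR=W RL=S RR=S
after cmd 2 (t=13): FL=S FR=S RL=W RR=S
after cmd 3 (t=19): FL=S FR=W RL=S RR=S
after cmd 4 (t=21): FL=S FR=S RL=W RR=S
after cmd 5 (t=26): FL=S FR=S RL=S RR=W


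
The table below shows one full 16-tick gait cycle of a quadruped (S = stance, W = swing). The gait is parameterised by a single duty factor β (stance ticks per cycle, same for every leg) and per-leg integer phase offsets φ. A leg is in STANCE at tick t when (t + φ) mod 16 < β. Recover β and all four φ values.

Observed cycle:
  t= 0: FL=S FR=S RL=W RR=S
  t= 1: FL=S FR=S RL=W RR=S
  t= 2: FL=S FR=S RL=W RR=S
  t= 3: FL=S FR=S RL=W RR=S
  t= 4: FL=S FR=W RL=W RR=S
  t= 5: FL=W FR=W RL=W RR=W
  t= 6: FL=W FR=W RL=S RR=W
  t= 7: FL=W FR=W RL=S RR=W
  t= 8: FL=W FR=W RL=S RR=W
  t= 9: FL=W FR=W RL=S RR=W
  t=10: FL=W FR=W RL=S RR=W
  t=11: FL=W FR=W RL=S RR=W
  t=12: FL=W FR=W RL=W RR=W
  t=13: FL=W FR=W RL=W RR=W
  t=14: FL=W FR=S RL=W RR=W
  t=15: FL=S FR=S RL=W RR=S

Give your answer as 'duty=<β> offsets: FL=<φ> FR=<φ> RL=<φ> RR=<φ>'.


duty=6 offsets: FL=1 FR=2 RL=10 RR=1

duty β = stance ticks per leg = 6
FL: stance ticks = 6; W→S at t=15 → φ=1
FR: stance ticks = 6; W→S at t=14 → φ=2
RL: stance ticks = 6; W→S at t=6 → φ=10
RR: stance ticks = 6; W→S at t=15 → φ=1


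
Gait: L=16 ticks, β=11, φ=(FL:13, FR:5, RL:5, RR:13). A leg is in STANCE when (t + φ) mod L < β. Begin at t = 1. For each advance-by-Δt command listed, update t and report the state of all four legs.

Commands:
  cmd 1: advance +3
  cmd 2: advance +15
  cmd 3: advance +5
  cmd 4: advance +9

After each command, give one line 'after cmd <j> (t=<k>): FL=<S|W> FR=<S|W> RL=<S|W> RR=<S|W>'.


start t=1: FL=W FR=S RL=S RR=W
cmd 1: advance +3 → t=4, phase=(1,9,9,1) → FL=S FR=S RL=S RR=S
cmd 2: advance +15 → t=19, phase=(0,8,8,0) → FL=S FR=S RL=S RR=S
cmd 3: advance +5 → t=24, phase=(5,13,13,5) → FL=S FR=W RL=W RR=S
cmd 4: advance +9 → t=33, phase=(14,6,6,14) → FL=W FR=S RL=S RR=W

after cmd 1 (t=4): FL=S FR=S RL=S RR=S
after cmd 2 (t=19): FL=S FR=S RL=S RR=S
after cmd 3 (t=24): FL=S FR=W RL=W RR=S
after cmd 4 (t=33): FL=W FR=S RL=S RR=W


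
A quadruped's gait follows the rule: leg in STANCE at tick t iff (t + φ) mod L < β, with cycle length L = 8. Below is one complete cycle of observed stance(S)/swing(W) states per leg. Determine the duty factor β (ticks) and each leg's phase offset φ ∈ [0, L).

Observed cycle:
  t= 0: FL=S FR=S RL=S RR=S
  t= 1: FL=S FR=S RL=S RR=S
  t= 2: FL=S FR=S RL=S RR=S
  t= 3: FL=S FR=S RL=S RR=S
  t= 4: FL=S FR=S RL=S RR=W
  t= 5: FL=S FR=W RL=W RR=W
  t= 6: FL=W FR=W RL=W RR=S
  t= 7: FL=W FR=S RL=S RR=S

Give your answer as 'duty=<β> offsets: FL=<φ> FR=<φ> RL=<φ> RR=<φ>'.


duty=6 offsets: FL=0 FR=1 RL=1 RR=2

duty β = stance ticks per leg = 6
FL: stance ticks = 6; W→S at t=0 → φ=0
FR: stance ticks = 6; W→S at t=7 → φ=1
RL: stance ticks = 6; W→S at t=7 → φ=1
RR: stance ticks = 6; W→S at t=6 → φ=2


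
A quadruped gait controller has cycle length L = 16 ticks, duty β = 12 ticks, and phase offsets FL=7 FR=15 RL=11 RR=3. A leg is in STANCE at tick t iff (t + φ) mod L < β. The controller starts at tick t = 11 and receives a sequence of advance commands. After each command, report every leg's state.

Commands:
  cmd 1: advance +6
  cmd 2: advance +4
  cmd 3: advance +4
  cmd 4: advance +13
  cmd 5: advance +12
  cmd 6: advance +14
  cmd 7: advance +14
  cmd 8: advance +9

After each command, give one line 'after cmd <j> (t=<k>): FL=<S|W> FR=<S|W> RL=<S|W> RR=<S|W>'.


start t=11: FL=S FR=S RL=S RR=W
cmd 1: advance +6 → t=17, phase=(8,0,12,4) → FL=S FR=S RL=W RR=S
cmd 2: advance +4 → t=21, phase=(12,4,0,8) → FL=W FR=S RL=S RR=S
cmd 3: advance +4 → t=25, phase=(0,8,4,12) → FL=S FR=S RL=S RR=W
cmd 4: advance +13 → t=38, phase=(13,5,1,9) → FL=W FR=S RL=S RR=S
cmd 5: advance +12 → t=50, phase=(9,1,13,5) → FL=S FR=S RL=W RR=S
cmd 6: advance +14 → t=64, phase=(7,15,11,3) → FL=S FR=W RL=S RR=S
cmd 7: advance +14 → t=78, phase=(5,13,9,1) → FL=S FR=W RL=S RR=S
cmd 8: advance +9 → t=87, phase=(14,6,2,10) → FL=W FR=S RL=S RR=S

after cmd 1 (t=17): FL=S FR=S RL=W RR=S
after cmd 2 (t=21): FL=W FR=S RL=S RR=S
after cmd 3 (t=25): FL=S FR=S RL=S RR=W
after cmd 4 (t=38): FL=W FR=S RL=S RR=S
after cmd 5 (t=50): FL=S FR=S RL=W RR=S
after cmd 6 (t=64): FL=S FR=W RL=S RR=S
after cmd 7 (t=78): FL=S FR=W RL=S RR=S
after cmd 8 (t=87): FL=W FR=S RL=S RR=S


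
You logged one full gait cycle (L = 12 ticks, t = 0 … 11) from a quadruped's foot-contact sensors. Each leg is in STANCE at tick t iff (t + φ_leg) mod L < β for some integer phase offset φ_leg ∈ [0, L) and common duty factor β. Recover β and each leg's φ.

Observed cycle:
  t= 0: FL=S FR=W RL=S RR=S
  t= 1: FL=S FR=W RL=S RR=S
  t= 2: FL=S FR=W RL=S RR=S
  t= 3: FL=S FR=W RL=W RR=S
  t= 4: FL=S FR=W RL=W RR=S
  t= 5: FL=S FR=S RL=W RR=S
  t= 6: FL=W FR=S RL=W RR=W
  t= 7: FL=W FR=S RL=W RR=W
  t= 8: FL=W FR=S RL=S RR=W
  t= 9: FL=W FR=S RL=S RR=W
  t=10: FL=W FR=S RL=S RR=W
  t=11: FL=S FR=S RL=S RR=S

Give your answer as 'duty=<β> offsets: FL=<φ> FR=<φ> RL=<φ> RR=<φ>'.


duty=7 offsets: FL=1 FR=7 RL=4 RR=1

duty β = stance ticks per leg = 7
FL: stance ticks = 7; W→S at t=11 → φ=1
FR: stance ticks = 7; W→S at t=5 → φ=7
RL: stance ticks = 7; W→S at t=8 → φ=4
RR: stance ticks = 7; W→S at t=11 → φ=1


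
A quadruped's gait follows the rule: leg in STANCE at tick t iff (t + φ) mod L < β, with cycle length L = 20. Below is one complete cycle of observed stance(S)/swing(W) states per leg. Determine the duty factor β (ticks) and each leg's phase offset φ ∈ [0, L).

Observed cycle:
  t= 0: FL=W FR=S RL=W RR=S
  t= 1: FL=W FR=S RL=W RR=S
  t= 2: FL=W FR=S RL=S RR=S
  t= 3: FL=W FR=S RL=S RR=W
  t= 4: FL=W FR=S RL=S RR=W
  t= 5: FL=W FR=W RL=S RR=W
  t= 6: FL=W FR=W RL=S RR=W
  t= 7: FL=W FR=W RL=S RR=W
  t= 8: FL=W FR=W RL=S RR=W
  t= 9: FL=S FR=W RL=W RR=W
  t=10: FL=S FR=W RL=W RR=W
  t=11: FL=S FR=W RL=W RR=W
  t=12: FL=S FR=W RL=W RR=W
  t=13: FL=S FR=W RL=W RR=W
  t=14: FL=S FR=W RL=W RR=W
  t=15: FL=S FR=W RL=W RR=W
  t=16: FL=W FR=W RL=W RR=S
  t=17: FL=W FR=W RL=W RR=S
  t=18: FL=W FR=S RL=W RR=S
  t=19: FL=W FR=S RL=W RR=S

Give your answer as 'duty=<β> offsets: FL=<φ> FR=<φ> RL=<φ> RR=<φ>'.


duty=7 offsets: FL=11 FR=2 RL=18 RR=4

duty β = stance ticks per leg = 7
FL: stance ticks = 7; W→S at t=9 → φ=11
FR: stance ticks = 7; W→S at t=18 → φ=2
RL: stance ticks = 7; W→S at t=2 → φ=18
RR: stance ticks = 7; W→S at t=16 → φ=4
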